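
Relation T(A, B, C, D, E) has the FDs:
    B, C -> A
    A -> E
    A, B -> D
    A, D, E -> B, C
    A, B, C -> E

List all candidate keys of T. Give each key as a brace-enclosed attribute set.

{A, B}⁺ = {A, B, C, D, E}, which is every attribute, so {A, B} is a candidate key.
{A, D}⁺ = {A, B, C, D, E}, which is every attribute, so {A, D} is a candidate key.
{B, C}⁺ = {A, B, C, D, E}, which is every attribute, so {B, C} is a candidate key.
No proper subset of any of these is a key, and no other minimal superkey exists.

{A, B}, {A, D}, {B, C}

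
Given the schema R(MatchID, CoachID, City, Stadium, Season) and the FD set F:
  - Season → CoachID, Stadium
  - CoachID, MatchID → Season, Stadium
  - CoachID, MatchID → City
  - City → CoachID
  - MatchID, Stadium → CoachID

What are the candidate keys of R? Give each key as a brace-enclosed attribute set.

Attributes never on any right-hand side: {MatchID} — every candidate key must contain it.
{City, MatchID}⁺ = {City, CoachID, MatchID, Season, Stadium} — all of the relation — so {City, MatchID} is a candidate key.
{CoachID, MatchID}⁺ = {City, CoachID, MatchID, Season, Stadium} — all of the relation — so {CoachID, MatchID} is a candidate key.
{MatchID, Season}⁺ = {City, CoachID, MatchID, Season, Stadium} — all of the relation — so {MatchID, Season} is a candidate key.
{MatchID, Stadium}⁺ = {City, CoachID, MatchID, Season, Stadium} — all of the relation — so {MatchID, Stadium} is a candidate key.
No proper subset of any of these is a key, and no other minimal superkey exists.

{City, MatchID}, {CoachID, MatchID}, {MatchID, Season}, {MatchID, Stadium}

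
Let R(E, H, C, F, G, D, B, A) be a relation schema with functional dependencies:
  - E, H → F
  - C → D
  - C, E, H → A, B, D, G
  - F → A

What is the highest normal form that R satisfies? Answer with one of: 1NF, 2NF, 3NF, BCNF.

1NF

Candidate key: {C, E, H}. Prime attributes: {C, E, H}.
For E, H → F we have {E, H}⁺ = {A, E, F, H}; {E, H} is not a superkey, so BCNF fails.
E, H → F has non-prime {F} on the right and a non-superkey on the left, so 3NF fails.
The proper key subset {C} of {C, E, H} determines non-prime {D}, so the relation is not even in 2NF.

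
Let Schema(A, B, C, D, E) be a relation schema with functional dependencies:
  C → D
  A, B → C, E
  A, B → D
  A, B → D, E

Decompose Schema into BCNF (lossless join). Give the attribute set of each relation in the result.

{A, B, C, E}; {C, D}

Candidate key of the original relation: {A, B}.
{A, B, C, D, E}: {C} determines {C, D} here but is not a superkey — split on C → D, giving {C, D} and {A, B, C, E}.
{C, D} is in BCNF.
{A, B, C, E} is in BCNF.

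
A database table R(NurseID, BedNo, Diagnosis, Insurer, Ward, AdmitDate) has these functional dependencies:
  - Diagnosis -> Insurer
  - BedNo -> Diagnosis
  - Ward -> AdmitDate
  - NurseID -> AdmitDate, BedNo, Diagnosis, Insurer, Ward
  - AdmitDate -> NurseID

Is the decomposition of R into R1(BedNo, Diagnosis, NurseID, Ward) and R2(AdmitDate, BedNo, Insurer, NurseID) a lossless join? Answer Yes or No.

The shared attributes are {BedNo, NurseID} and {BedNo, NurseID}⁺ = {AdmitDate, BedNo, Diagnosis, Insurer, NurseID, Ward}.
This includes all of R1, so the common attributes are a superkey of R1 — the join is lossless.

Yes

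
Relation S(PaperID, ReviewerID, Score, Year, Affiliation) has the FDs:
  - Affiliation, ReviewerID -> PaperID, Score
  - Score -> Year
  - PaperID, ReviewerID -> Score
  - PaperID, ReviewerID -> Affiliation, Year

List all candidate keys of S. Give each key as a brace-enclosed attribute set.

{Affiliation, ReviewerID}, {PaperID, ReviewerID}

No FD produces {ReviewerID}, so it must be in every candidate key.
{Affiliation, ReviewerID}⁺ = {Affiliation, PaperID, ReviewerID, Score, Year} — all of the relation — so {Affiliation, ReviewerID} is a candidate key.
{PaperID, ReviewerID}⁺ = {Affiliation, PaperID, ReviewerID, Score, Year} — all of the relation — so {PaperID, ReviewerID} is a candidate key.
No proper subset of any of these is a key, and no other minimal superkey exists.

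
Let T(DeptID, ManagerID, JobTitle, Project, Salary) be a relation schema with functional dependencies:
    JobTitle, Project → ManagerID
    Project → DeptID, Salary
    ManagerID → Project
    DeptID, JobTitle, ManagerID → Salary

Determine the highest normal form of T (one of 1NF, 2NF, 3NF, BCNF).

Candidate keys: {JobTitle, ManagerID}, {JobTitle, Project}. Prime attributes: {JobTitle, ManagerID, Project}.
Project → DeptID, Salary breaks BCNF: {Project}⁺ = {DeptID, Project, Salary}, so {Project} is not a superkey.
Because {DeptID, Salary} are non-prime and the left side of Project → DeptID, Salary is not a superkey, the relation is not in 3NF.
{ManagerID} is a proper subset of the key {JobTitle, ManagerID}, and {ManagerID}⁺ contains the non-prime attributes {DeptID, Salary} — a partial dependency, so 2NF is violated.

1NF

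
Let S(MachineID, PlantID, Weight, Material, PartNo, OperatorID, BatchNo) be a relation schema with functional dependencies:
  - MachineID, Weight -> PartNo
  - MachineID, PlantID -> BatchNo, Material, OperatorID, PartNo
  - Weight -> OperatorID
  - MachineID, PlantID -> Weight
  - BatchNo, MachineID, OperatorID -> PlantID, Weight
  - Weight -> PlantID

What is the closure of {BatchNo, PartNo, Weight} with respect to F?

{BatchNo, OperatorID, PartNo, PlantID, Weight}

Start with {BatchNo, PartNo, Weight}.
Weight -> OperatorID applies; add {OperatorID} → now {BatchNo, OperatorID, PartNo, Weight}.
Weight -> PlantID applies; add {PlantID} → now {BatchNo, OperatorID, PartNo, PlantID, Weight}.
No further FD applies.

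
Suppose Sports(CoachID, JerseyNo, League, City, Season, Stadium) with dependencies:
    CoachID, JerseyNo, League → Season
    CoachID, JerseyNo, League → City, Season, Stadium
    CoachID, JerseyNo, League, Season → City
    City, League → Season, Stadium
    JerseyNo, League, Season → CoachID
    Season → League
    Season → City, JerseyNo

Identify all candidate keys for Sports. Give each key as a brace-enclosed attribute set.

{Season}⁺ = {City, CoachID, JerseyNo, League, Season, Stadium}, which is every attribute, so {Season} is a candidate key.
{City, League}⁺ = {City, CoachID, JerseyNo, League, Season, Stadium}, which is every attribute, so {City, League} is a candidate key.
{CoachID, JerseyNo, League}⁺ = {City, CoachID, JerseyNo, League, Season, Stadium}, which is every attribute, so {CoachID, JerseyNo, League} is a candidate key.
No proper subset of any of these is a key, and no other minimal superkey exists.

{City, League}, {CoachID, JerseyNo, League}, {Season}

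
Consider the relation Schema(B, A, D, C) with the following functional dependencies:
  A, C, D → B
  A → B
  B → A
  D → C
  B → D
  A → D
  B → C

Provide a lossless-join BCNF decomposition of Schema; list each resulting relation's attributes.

Candidate keys of the original relation: {A}, {B}.
Within {A, B, C, D}: {D}⁺ ∩ {A, B, C, D} = {C, D}, not the whole set, so D → C violates BCNF; decompose into {C, D} and {A, B, D}.
{C, D} has no BCNF violation.
{A, B, D} has no BCNF violation.

{A, B, D}; {C, D}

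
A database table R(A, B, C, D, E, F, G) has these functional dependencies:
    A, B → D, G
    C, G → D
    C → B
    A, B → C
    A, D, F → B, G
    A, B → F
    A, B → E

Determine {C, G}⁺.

{B, C, D, G}

Start with {C, G}.
C, G → D applies; add {D} → now {C, D, G}.
C → B applies; add {B} → now {B, C, D, G}.
No further FD applies.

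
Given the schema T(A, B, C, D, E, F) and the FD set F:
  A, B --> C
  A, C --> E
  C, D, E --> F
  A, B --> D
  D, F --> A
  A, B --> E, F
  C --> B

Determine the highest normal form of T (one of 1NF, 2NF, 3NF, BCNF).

Candidate keys: {A, B}, {A, C}, {B, D, F}, {C, D, E}, {C, D, F}. Prime attributes: {A, B, C, D, E, F}.
D, F --> A: {D, F}⁺ = {A, D, F}, which is not all of the attributes, so the left side is not a superkey — BCNF is violated.
Since {A} ⊆ prime attributes and every other non-superkey FD also has a prime right side, the schema is in 3NF.

3NF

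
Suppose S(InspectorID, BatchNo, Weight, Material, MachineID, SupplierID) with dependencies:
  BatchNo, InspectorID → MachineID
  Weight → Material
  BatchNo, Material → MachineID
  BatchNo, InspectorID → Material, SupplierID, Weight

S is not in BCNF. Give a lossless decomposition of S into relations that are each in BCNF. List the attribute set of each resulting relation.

Candidate key of the original relation: {BatchNo, InspectorID}.
In {BatchNo, InspectorID, MachineID, Material, SupplierID, Weight}, {Weight} is not a superkey ({Weight}⁺ restricted to this set is {Material, Weight}), so split on Weight → Material into {Material, Weight} and {BatchNo, InspectorID, MachineID, SupplierID, Weight}.
{Material, Weight}: every determinant is a superkey — BCNF.
In {BatchNo, InspectorID, MachineID, SupplierID, Weight}, {BatchNo, Weight} is not a superkey ({BatchNo, Weight}⁺ restricted to this set is {BatchNo, MachineID, Weight}), so split on BatchNo, Weight → MachineID into {BatchNo, MachineID, Weight} and {BatchNo, InspectorID, SupplierID, Weight}.
{BatchNo, MachineID, Weight}: every determinant is a superkey — BCNF.
{BatchNo, InspectorID, SupplierID, Weight}: every determinant is a superkey — BCNF.

{BatchNo, InspectorID, SupplierID, Weight}; {BatchNo, MachineID, Weight}; {Material, Weight}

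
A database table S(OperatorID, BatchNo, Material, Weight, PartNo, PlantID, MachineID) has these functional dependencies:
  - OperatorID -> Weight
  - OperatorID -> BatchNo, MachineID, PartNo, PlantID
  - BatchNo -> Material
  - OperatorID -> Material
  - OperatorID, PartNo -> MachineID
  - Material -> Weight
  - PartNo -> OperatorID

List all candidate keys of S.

{OperatorID}⁺ = {BatchNo, MachineID, Material, OperatorID, PartNo, PlantID, Weight} — all of the relation — so {OperatorID} is a candidate key.
{PartNo}⁺ = {BatchNo, MachineID, Material, OperatorID, PartNo, PlantID, Weight} — all of the relation — so {PartNo} is a candidate key.
These are minimal and exhaustive — every other superkey contains one of them.

{OperatorID}, {PartNo}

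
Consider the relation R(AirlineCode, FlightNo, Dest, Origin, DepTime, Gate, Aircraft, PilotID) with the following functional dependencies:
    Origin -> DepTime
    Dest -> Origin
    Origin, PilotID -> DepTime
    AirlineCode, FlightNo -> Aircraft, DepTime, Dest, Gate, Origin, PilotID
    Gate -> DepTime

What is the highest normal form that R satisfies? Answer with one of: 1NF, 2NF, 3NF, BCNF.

2NF

Candidate key: {AirlineCode, FlightNo}. Prime attributes: {AirlineCode, FlightNo}.
For Origin -> DepTime we have {Origin}⁺ = {DepTime, Origin}; {Origin} is not a superkey, so BCNF fails.
Because {DepTime} is non-prime and the left side of Origin -> DepTime is not a superkey, the relation is not in 3NF.
Checking every proper subset of each key, none determines a non-prime attribute — 2NF is satisfied.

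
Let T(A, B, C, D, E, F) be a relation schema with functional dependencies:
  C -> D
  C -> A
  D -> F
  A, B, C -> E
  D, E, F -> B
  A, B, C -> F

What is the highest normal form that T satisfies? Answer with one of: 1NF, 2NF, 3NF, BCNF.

1NF

Candidate keys: {B, C}, {C, E}. Prime attributes: {B, C, E}.
For C -> D we have {C}⁺ = {A, C, D, F}; {C} is not a superkey, so BCNF fails.
C -> D determines the non-prime attribute {D} from a non-superkey — 3NF is violated.
{C} is a proper subset of the key {B, C}, and {C}⁺ contains the non-prime attributes {A, D, F} — a partial dependency, so 2NF is violated.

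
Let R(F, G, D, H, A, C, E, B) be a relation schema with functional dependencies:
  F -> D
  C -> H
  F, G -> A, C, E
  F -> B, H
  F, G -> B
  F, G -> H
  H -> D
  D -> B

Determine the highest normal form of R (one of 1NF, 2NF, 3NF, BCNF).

Candidate key: {F, G}. Prime attributes: {F, G}.
F -> D breaks BCNF: {F}⁺ = {B, D, F, H}, so {F} is not a superkey.
F -> D determines the non-prime attribute {D} from a non-superkey — 3NF is violated.
Since {F} ⊂ {F, G} and {F}⁺ ⊇ {B, D, H} with {B, D, H} non-prime, there is a partial dependency; 2NF fails.

1NF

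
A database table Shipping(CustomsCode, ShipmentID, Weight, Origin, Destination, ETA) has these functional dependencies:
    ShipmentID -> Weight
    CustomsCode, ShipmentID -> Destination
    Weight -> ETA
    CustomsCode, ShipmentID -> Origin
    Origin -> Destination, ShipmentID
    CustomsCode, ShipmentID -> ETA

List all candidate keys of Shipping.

Attributes never on any right-hand side: {CustomsCode} — every candidate key must contain it.
Closure of {CustomsCode, Origin} is {CustomsCode, Destination, ETA, Origin, ShipmentID, Weight}, the whole schema; {CustomsCode, Origin} is a candidate key.
Closure of {CustomsCode, ShipmentID} is {CustomsCode, Destination, ETA, Origin, ShipmentID, Weight}, the whole schema; {CustomsCode, ShipmentID} is a candidate key.
No proper subset of any of these is a key, and no other minimal superkey exists.

{CustomsCode, Origin}, {CustomsCode, ShipmentID}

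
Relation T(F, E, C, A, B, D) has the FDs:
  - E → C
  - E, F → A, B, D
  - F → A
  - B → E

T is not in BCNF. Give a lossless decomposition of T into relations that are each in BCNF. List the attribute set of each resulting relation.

Candidate keys of the original relation: {B, F}, {E, F}.
{A, B, C, D, E, F}: {E} determines {C, E} here but is not a superkey — split on E → C, giving {C, E} and {A, B, D, E, F}.
{C, E} has no BCNF violation.
{A, B, D, E, F}: {F} determines {A, F} here but is not a superkey — split on F → A, giving {A, F} and {B, D, E, F}.
{A, F} has no BCNF violation.
{B, D, E, F}: {B} determines {B, E} here but is not a superkey — split on B → E, giving {B, E} and {B, D, F}.
{B, E} has no BCNF violation.
{B, D, F} has no BCNF violation.

{A, F}; {B, D, F}; {B, E}; {C, E}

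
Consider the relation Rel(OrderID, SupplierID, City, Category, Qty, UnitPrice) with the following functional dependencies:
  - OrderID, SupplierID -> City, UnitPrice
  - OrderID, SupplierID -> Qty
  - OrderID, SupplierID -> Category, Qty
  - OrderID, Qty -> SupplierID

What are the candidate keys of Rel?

{OrderID} never appears on the right of any FD, so every key must include it.
{OrderID, Qty}⁺ = {Category, City, OrderID, Qty, SupplierID, UnitPrice} — all of the relation — so {OrderID, Qty} is a candidate key.
{OrderID, SupplierID}⁺ = {Category, City, OrderID, Qty, SupplierID, UnitPrice} — all of the relation — so {OrderID, SupplierID} is a candidate key.
These are minimal and exhaustive — every other superkey contains one of them.

{OrderID, Qty}, {OrderID, SupplierID}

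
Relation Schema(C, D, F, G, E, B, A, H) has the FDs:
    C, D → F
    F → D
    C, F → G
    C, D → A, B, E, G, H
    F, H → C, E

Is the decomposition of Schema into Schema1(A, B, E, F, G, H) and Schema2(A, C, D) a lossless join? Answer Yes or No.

No

Schema1 ∩ Schema2 = {A}; its closure under F is {A}.
Schema1 ⊄ {A} and Schema2 ⊄ {A}, so the split is lossy.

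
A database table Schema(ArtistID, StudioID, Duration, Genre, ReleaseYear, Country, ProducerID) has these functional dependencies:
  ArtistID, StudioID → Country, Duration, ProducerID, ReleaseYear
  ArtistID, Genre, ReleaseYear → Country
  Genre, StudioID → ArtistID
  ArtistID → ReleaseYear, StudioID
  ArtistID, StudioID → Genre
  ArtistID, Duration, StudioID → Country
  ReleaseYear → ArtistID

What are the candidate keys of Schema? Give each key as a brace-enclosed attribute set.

{ArtistID} is a candidate key since {ArtistID}⁺ = {ArtistID, Country, Duration, Genre, ProducerID, ReleaseYear, StudioID} covers every attribute.
{ReleaseYear} is a candidate key since {ReleaseYear}⁺ = {ArtistID, Country, Duration, Genre, ProducerID, ReleaseYear, StudioID} covers every attribute.
{Genre, StudioID} is a candidate key since {Genre, StudioID}⁺ = {ArtistID, Country, Duration, Genre, ProducerID, ReleaseYear, StudioID} covers every attribute.
These are minimal and exhaustive — every other superkey contains one of them.

{ArtistID}, {Genre, StudioID}, {ReleaseYear}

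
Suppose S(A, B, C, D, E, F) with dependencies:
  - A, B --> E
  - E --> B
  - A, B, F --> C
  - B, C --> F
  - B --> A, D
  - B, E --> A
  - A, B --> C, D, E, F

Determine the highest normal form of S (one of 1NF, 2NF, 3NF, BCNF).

Candidate keys: {B}, {E}. Prime attributes: {B, E}.
Each dependency's left side is a superkey — BCNF holds.

BCNF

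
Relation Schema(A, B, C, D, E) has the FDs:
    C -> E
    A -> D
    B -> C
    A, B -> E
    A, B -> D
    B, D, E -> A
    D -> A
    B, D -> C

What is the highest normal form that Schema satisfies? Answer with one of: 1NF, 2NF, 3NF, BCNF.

Candidate keys: {A, B}, {B, D}. Prime attributes: {A, B, D}.
For C -> E we have {C}⁺ = {C, E}; {C} is not a superkey, so BCNF fails.
Because {E} is non-prime and the left side of C -> E is not a superkey, the relation is not in 3NF.
Since {B} ⊂ {A, B} and {B}⁺ ⊇ {C, E} with {C, E} non-prime, there is a partial dependency; 2NF fails.

1NF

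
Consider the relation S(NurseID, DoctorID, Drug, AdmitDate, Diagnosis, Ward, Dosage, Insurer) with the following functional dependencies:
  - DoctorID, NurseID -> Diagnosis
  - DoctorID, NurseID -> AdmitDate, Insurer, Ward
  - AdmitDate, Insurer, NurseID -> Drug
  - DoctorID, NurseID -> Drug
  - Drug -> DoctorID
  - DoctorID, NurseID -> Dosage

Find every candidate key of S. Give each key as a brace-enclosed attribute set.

{NurseID} never appears on the right of any FD, so every key must include it.
Closure of {DoctorID, NurseID} is {AdmitDate, Diagnosis, DoctorID, Dosage, Drug, Insurer, NurseID, Ward}, the whole schema; {DoctorID, NurseID} is a candidate key.
Closure of {Drug, NurseID} is {AdmitDate, Diagnosis, DoctorID, Dosage, Drug, Insurer, NurseID, Ward}, the whole schema; {Drug, NurseID} is a candidate key.
Closure of {AdmitDate, Insurer, NurseID} is {AdmitDate, Diagnosis, DoctorID, Dosage, Drug, Insurer, NurseID, Ward}, the whole schema; {AdmitDate, Insurer, NurseID} is a candidate key.
These are minimal and exhaustive — every other superkey contains one of them.

{AdmitDate, Insurer, NurseID}, {DoctorID, NurseID}, {Drug, NurseID}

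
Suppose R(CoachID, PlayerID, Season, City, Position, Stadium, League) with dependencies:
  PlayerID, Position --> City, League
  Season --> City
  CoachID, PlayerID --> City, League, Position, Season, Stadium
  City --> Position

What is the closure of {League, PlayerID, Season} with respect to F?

Start with {League, PlayerID, Season}.
Season --> City applies; add {City} → now {City, League, PlayerID, Season}.
City --> Position applies; add {Position} → now {City, League, PlayerID, Position, Season}.
No further FD applies.

{City, League, PlayerID, Position, Season}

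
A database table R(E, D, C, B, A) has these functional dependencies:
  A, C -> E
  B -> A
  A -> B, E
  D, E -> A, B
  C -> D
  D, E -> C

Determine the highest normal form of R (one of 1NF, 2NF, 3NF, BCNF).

Candidate keys: {A, C}, {A, D}, {B, C}, {B, D}, {C, E}, {D, E}. Prime attributes: {A, B, C, D, E}.
B -> A breaks BCNF: {B}⁺ = {A, B, E}, so {B} is not a superkey.
But every attribute on its right side ({A}) is prime, and the same holds for every other non-superkey FD, so 3NF still holds.

3NF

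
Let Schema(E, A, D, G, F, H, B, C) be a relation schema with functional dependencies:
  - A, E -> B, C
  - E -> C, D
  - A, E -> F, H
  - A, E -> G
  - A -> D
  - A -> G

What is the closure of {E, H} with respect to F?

Start with {E, H}.
E -> C, D applies; add {C, D} → now {C, D, E, H}.
No further FD applies.

{C, D, E, H}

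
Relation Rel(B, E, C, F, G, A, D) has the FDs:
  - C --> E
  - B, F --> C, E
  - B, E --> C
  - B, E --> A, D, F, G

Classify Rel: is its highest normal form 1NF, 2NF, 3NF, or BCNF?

Candidate keys: {B, C}, {B, E}, {B, F}. Prime attributes: {B, C, E, F}.
For C --> E we have {C}⁺ = {C, E}; {C} is not a superkey, so BCNF fails.
But every attribute on its right side ({E}) is prime, and the same holds for every other non-superkey FD, so 3NF still holds.

3NF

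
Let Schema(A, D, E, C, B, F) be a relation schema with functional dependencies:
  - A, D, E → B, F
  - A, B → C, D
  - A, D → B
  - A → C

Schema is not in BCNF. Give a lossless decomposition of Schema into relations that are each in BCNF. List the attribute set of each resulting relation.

{A, B, D}; {A, B, E, F}; {A, C}

Candidate keys of the original relation: {A, B, E}, {A, D, E}.
{A, B, C, D, E, F}: {A, B} determines {A, B, C, D} here but is not a superkey — split on A, B → C, D, giving {A, B, C, D} and {A, B, E, F}.
{A, B, C, D}: {A} determines {A, C} here but is not a superkey — split on A → C, giving {A, C} and {A, B, D}.
{A, C}: every determinant is a superkey — BCNF.
{A, B, D}: every determinant is a superkey — BCNF.
{A, B, E, F}: every determinant is a superkey — BCNF.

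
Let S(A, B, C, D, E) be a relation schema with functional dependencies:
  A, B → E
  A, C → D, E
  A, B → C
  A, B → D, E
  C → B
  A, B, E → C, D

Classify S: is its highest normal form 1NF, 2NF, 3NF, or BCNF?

Candidate keys: {A, B}, {A, C}. Prime attributes: {A, B, C}.
C → B breaks BCNF: {C}⁺ = {B, C}, so {C} is not a superkey.
Since {B} ⊆ prime attributes and every other non-superkey FD also has a prime right side, the schema is in 3NF.

3NF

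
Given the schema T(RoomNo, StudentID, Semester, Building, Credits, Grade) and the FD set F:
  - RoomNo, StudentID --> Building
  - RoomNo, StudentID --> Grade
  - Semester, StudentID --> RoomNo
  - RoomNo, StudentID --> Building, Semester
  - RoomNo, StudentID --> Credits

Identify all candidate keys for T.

{RoomNo, StudentID}, {Semester, StudentID}

{StudentID} never appears on the right of any FD, so every key must include it.
Closure of {RoomNo, StudentID} is {Building, Credits, Grade, RoomNo, Semester, StudentID}, the whole schema; {RoomNo, StudentID} is a candidate key.
Closure of {Semester, StudentID} is {Building, Credits, Grade, RoomNo, Semester, StudentID}, the whole schema; {Semester, StudentID} is a candidate key.
These are minimal and exhaustive — every other superkey contains one of them.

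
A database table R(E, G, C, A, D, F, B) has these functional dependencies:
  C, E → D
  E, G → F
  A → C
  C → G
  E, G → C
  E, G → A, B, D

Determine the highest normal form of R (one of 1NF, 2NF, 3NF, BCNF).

Candidate keys: {A, E}, {C, E}, {E, G}. Prime attributes: {A, C, E, G}.
A → C breaks BCNF: {A}⁺ = {A, C, G}, so {A} is not a superkey.
But every attribute on its right side ({C}) is prime, and the same holds for every other non-superkey FD, so 3NF still holds.

3NF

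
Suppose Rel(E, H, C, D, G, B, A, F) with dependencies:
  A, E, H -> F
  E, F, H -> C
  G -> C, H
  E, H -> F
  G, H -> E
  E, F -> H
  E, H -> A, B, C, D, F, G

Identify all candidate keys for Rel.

{E, F}, {E, H}, {G}

{G}⁺ = {A, B, C, D, E, F, G, H}, which is every attribute, so {G} is a candidate key.
{E, F}⁺ = {A, B, C, D, E, F, G, H}, which is every attribute, so {E, F} is a candidate key.
{E, H}⁺ = {A, B, C, D, E, F, G, H}, which is every attribute, so {E, H} is a candidate key.
No proper subset of any of these is a key, and no other minimal superkey exists.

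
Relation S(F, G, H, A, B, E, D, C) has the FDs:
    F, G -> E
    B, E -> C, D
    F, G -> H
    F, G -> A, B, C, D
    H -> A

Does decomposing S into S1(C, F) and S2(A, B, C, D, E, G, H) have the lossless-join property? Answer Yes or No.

The shared attributes are {C} and {C}⁺ = {C}.
S1 ⊄ {C} and S2 ⊄ {C}, so the split is lossy.

No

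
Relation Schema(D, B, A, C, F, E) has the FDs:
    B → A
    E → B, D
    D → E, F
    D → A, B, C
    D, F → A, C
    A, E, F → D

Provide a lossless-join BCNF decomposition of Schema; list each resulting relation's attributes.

{A, B}; {B, C, D, E, F}

Candidate keys of the original relation: {D}, {E}.
{A, B, C, D, E, F}: {B} determines {A, B} here but is not a superkey — split on B → A, giving {A, B} and {B, C, D, E, F}.
{A, B} is in BCNF.
{B, C, D, E, F} is in BCNF.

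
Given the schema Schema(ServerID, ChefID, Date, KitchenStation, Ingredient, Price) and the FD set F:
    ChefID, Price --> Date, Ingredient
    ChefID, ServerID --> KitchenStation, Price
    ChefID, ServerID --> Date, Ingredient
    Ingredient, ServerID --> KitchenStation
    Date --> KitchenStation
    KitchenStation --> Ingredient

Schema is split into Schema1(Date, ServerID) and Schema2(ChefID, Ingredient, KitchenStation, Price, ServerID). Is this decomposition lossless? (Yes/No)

No

Common attributes: {ServerID}; their closure is {ServerID}.
The closure covers neither Schema1 nor Schema2 entirely; the join is not lossless.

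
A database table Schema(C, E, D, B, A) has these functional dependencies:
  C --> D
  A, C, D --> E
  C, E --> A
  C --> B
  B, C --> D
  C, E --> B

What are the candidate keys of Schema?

{A, C}, {C, E}

No FD produces {C}, so it must be in every candidate key.
{A, C} is a candidate key since {A, C}⁺ = {A, B, C, D, E} covers every attribute.
{C, E} is a candidate key since {C, E}⁺ = {A, B, C, D, E} covers every attribute.
These are minimal and exhaustive — every other superkey contains one of them.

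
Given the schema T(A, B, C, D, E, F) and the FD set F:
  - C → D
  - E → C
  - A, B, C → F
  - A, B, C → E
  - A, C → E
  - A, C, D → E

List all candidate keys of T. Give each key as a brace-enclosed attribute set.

{A, B, C}, {A, B, E}

Attributes never on any right-hand side: {A, B} — every candidate key must contain all of them.
Closure of {A, B, C} is {A, B, C, D, E, F}, the whole schema; {A, B, C} is a candidate key.
Closure of {A, B, E} is {A, B, C, D, E, F}, the whole schema; {A, B, E} is a candidate key.
Any other superkey properly contains one of these, so there are no further candidate keys.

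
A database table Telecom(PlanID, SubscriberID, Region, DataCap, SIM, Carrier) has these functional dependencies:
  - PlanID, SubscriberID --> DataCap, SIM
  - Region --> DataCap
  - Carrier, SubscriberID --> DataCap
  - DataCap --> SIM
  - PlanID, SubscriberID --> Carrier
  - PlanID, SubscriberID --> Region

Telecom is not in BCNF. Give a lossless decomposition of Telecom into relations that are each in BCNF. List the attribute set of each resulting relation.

{Carrier, PlanID, Region, SubscriberID}; {DataCap, Region}; {DataCap, SIM}

Candidate key of the original relation: {PlanID, SubscriberID}.
{Carrier, DataCap, PlanID, Region, SIM, SubscriberID}: {Region} determines {DataCap, Region, SIM} here but is not a superkey — split on Region --> DataCap, SIM, giving {DataCap, Region, SIM} and {Carrier, PlanID, Region, SubscriberID}.
{DataCap, Region, SIM}: {DataCap} determines {DataCap, SIM} here but is not a superkey — split on DataCap --> SIM, giving {DataCap, SIM} and {DataCap, Region}.
{DataCap, SIM} is in BCNF.
{DataCap, Region} is in BCNF.
{Carrier, PlanID, Region, SubscriberID} is in BCNF.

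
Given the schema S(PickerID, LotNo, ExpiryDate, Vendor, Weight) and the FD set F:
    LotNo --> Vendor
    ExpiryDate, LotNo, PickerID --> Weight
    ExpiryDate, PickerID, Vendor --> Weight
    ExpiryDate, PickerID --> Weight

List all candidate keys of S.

No FD produces {ExpiryDate, LotNo, PickerID}, so they must be in every candidate key.
{ExpiryDate, LotNo, PickerID}⁺ = {ExpiryDate, LotNo, PickerID, Vendor, Weight} — all of the relation — so {ExpiryDate, LotNo, PickerID} is a candidate key.
No other minimal set has full closure, so this is the only candidate key.

{ExpiryDate, LotNo, PickerID}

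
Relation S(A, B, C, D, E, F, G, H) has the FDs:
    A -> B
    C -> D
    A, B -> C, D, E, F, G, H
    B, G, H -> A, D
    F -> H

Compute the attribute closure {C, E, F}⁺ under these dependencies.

Start with {C, E, F}.
C -> D applies; add {D} → now {C, D, E, F}.
F -> H applies; add {H} → now {C, D, E, F, H}.
No further FD applies.

{C, D, E, F, H}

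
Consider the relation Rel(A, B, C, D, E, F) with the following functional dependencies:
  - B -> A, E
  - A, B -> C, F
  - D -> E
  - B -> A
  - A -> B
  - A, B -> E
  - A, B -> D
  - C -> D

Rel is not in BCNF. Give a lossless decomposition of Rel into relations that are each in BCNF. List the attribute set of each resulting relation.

{A, B, C, F}; {C, D}; {D, E}

Candidate keys of the original relation: {A}, {B}.
{A, B, C, D, E, F}: {D} determines {D, E} here but is not a superkey — split on D -> E, giving {D, E} and {A, B, C, D, F}.
{D, E} has no BCNF violation.
{A, B, C, D, F}: {C} determines {C, D} here but is not a superkey — split on C -> D, giving {C, D} and {A, B, C, F}.
{C, D} has no BCNF violation.
{A, B, C, F} has no BCNF violation.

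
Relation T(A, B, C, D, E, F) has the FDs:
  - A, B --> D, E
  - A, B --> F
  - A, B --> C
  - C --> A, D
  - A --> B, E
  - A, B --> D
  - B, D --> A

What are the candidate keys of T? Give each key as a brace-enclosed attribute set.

Closure of {A} is {A, B, C, D, E, F}, the whole schema; {A} is a candidate key.
Closure of {C} is {A, B, C, D, E, F}, the whole schema; {C} is a candidate key.
Closure of {B, D} is {A, B, C, D, E, F}, the whole schema; {B, D} is a candidate key.
No proper subset of any of these is a key, and no other minimal superkey exists.

{A}, {B, D}, {C}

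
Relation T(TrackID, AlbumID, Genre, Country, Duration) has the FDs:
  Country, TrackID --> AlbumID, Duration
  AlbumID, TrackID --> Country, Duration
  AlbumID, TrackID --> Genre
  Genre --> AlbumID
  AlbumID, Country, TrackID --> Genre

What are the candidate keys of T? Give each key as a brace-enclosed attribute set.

{AlbumID, TrackID}, {Country, TrackID}, {Genre, TrackID}

Attributes never on any right-hand side: {TrackID} — every candidate key must contain it.
Closure of {AlbumID, TrackID} is {AlbumID, Country, Duration, Genre, TrackID}, the whole schema; {AlbumID, TrackID} is a candidate key.
Closure of {Country, TrackID} is {AlbumID, Country, Duration, Genre, TrackID}, the whole schema; {Country, TrackID} is a candidate key.
Closure of {Genre, TrackID} is {AlbumID, Country, Duration, Genre, TrackID}, the whole schema; {Genre, TrackID} is a candidate key.
Any other superkey properly contains one of these, so there are no further candidate keys.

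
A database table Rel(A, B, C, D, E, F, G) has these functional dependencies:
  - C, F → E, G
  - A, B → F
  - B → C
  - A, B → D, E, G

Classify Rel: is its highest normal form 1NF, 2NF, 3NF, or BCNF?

1NF

Candidate key: {A, B}. Prime attributes: {A, B}.
For C, F → E, G we have {C, F}⁺ = {C, E, F, G}; {C, F} is not a superkey, so BCNF fails.
C, F → E, G determines the non-prime attributes {E, G} from a non-superkey — 3NF is violated.
{B} is a proper subset of the key {A, B}, and {B}⁺ contains the non-prime attribute {C} — a partial dependency, so 2NF is violated.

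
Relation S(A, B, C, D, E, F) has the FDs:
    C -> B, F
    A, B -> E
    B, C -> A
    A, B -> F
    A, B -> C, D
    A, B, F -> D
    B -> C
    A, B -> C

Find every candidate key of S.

{B}, {C}

Closure of {B} is {A, B, C, D, E, F}, the whole schema; {B} is a candidate key.
Closure of {C} is {A, B, C, D, E, F}, the whole schema; {C} is a candidate key.
These are minimal and exhaustive — every other superkey contains one of them.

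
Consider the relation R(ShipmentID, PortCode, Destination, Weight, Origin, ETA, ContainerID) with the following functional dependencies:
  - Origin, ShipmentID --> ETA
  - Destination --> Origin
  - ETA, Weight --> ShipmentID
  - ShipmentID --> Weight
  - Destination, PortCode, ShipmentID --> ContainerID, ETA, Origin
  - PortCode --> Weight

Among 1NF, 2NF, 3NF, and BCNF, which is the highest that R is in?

Candidate keys: {Destination, ETA, PortCode}, {Destination, PortCode, ShipmentID}. Prime attributes: {Destination, ETA, PortCode, ShipmentID}.
Origin, ShipmentID --> ETA breaks BCNF: {Origin, ShipmentID}⁺ = {ETA, Origin, ShipmentID, Weight}, so {Origin, ShipmentID} is not a superkey.
Destination --> Origin has non-prime {Origin} on the right and a non-superkey on the left, so 3NF fails.
The proper key subset {Destination} of {Destination, ETA, PortCode} determines non-prime {Origin}, so the relation is not even in 2NF.

1NF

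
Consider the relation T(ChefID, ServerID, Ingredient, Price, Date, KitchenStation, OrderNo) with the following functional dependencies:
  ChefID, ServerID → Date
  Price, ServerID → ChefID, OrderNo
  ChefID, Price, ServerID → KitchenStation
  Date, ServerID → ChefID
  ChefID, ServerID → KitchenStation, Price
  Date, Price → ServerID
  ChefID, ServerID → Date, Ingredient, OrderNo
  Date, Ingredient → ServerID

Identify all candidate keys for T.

{ChefID, ServerID}⁺ = {ChefID, Date, Ingredient, KitchenStation, OrderNo, Price, ServerID} — all of the relation — so {ChefID, ServerID} is a candidate key.
{Date, Ingredient}⁺ = {ChefID, Date, Ingredient, KitchenStation, OrderNo, Price, ServerID} — all of the relation — so {Date, Ingredient} is a candidate key.
{Date, Price}⁺ = {ChefID, Date, Ingredient, KitchenStation, OrderNo, Price, ServerID} — all of the relation — so {Date, Price} is a candidate key.
{Date, ServerID}⁺ = {ChefID, Date, Ingredient, KitchenStation, OrderNo, Price, ServerID} — all of the relation — so {Date, ServerID} is a candidate key.
{Price, ServerID}⁺ = {ChefID, Date, Ingredient, KitchenStation, OrderNo, Price, ServerID} — all of the relation — so {Price, ServerID} is a candidate key.
Any other superkey properly contains one of these, so there are no further candidate keys.

{ChefID, ServerID}, {Date, Ingredient}, {Date, Price}, {Date, ServerID}, {Price, ServerID}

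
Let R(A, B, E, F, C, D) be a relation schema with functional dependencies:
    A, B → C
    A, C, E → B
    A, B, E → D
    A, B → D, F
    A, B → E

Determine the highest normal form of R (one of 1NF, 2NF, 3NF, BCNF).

BCNF

Candidate keys: {A, B}, {A, C, E}. Prime attributes: {A, B, C, E}.
Every FD has a superkey on the left, so the relation is in BCNF.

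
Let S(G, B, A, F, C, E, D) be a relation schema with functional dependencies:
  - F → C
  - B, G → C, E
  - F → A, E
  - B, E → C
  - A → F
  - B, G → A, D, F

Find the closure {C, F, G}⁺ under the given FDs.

Start with {C, F, G}.
F → A, E applies; add {A, E} → now {A, C, E, F, G}.
No further FD applies.

{A, C, E, F, G}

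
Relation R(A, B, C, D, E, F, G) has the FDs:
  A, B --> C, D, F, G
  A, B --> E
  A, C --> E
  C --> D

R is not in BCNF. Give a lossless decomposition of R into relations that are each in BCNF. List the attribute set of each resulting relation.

Candidate key of the original relation: {A, B}.
In {A, B, C, D, E, F, G}, {A, C} is not a superkey ({A, C}⁺ restricted to this set is {A, C, D, E}), so split on A, C --> D, E into {A, C, D, E} and {A, B, C, F, G}.
In {A, C, D, E}, {C} is not a superkey ({C}⁺ restricted to this set is {C, D}), so split on C --> D into {C, D} and {A, C, E}.
{C, D} has no BCNF violation.
{A, C, E} has no BCNF violation.
{A, B, C, F, G} has no BCNF violation.

{A, B, C, F, G}; {A, C, E}; {C, D}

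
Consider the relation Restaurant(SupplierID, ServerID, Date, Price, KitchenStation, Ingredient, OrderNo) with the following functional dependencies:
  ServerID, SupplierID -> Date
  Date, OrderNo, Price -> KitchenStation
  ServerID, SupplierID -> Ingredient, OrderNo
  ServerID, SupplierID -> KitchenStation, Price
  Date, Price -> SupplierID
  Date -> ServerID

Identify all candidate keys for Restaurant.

Closure of {Date, Price} is {Date, Ingredient, KitchenStation, OrderNo, Price, ServerID, SupplierID}, the whole schema; {Date, Price} is a candidate key.
Closure of {Date, SupplierID} is {Date, Ingredient, KitchenStation, OrderNo, Price, ServerID, SupplierID}, the whole schema; {Date, SupplierID} is a candidate key.
Closure of {ServerID, SupplierID} is {Date, Ingredient, KitchenStation, OrderNo, Price, ServerID, SupplierID}, the whole schema; {ServerID, SupplierID} is a candidate key.
These are minimal and exhaustive — every other superkey contains one of them.

{Date, Price}, {Date, SupplierID}, {ServerID, SupplierID}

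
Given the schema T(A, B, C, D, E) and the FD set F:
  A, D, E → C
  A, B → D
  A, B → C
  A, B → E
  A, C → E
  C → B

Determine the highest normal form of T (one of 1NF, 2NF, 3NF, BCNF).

3NF

Candidate keys: {A, B}, {A, C}, {A, D, E}. Prime attributes: {A, B, C, D, E}.
C → B: {C}⁺ = {B, C}, which is not all of the attributes, so the left side is not a superkey — BCNF is violated.
Its right-hand attributes {B} are all prime, as are those of every other non-superkey FD — the relation is in 3NF.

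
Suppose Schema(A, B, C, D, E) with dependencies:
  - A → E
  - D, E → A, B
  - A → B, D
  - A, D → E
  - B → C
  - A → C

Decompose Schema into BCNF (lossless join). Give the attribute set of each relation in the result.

Candidate keys of the original relation: {A}, {D, E}.
{A, B, C, D, E}: {B} determines {B, C} here but is not a superkey — split on B → C, giving {B, C} and {A, B, D, E}.
{B, C} is in BCNF.
{A, B, D, E} is in BCNF.

{A, B, D, E}; {B, C}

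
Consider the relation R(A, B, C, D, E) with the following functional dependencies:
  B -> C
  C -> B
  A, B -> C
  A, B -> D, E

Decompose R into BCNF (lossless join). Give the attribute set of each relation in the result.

{A, B, D, E}; {B, C}

Candidate keys of the original relation: {A, B}, {A, C}.
Within {A, B, C, D, E}: {B}⁺ ∩ {A, B, C, D, E} = {B, C}, not the whole set, so B -> C violates BCNF; decompose into {B, C} and {A, B, D, E}.
{B, C}: every determinant is a superkey — BCNF.
{A, B, D, E}: every determinant is a superkey — BCNF.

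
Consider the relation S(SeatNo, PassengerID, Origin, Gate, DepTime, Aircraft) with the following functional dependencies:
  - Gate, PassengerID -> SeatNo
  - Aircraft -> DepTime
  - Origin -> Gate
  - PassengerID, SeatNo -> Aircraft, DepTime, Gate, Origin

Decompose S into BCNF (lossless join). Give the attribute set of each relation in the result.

Candidate keys of the original relation: {Gate, PassengerID}, {Origin, PassengerID}, {PassengerID, SeatNo}.
In {Aircraft, DepTime, Gate, Origin, PassengerID, SeatNo}, {Aircraft} is not a superkey ({Aircraft}⁺ restricted to this set is {Aircraft, DepTime}), so split on Aircraft -> DepTime into {Aircraft, DepTime} and {Aircraft, Gate, Origin, PassengerID, SeatNo}.
{Aircraft, DepTime} is in BCNF.
In {Aircraft, Gate, Origin, PassengerID, SeatNo}, {Origin} is not a superkey ({Origin}⁺ restricted to this set is {Gate, Origin}), so split on Origin -> Gate into {Gate, Origin} and {Aircraft, Origin, PassengerID, SeatNo}.
{Gate, Origin} is in BCNF.
{Aircraft, Origin, PassengerID, SeatNo} is in BCNF.

{Aircraft, DepTime}; {Aircraft, Origin, PassengerID, SeatNo}; {Gate, Origin}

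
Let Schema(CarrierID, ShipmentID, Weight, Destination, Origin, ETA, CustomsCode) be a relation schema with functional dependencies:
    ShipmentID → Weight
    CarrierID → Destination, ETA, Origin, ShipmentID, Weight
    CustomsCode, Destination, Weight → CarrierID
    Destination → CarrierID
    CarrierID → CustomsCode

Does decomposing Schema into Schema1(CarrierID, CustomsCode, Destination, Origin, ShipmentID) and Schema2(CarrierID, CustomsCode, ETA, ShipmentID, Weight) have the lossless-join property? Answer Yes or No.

Yes

Common attributes: {CarrierID, CustomsCode, ShipmentID}; their closure is {CarrierID, CustomsCode, Destination, ETA, Origin, ShipmentID, Weight}.
Since Schema1 ⊆ {CarrierID, CustomsCode, Destination, ETA, Origin, ShipmentID, Weight}, the intersection is a superkey of Schema1; the decomposition is lossless.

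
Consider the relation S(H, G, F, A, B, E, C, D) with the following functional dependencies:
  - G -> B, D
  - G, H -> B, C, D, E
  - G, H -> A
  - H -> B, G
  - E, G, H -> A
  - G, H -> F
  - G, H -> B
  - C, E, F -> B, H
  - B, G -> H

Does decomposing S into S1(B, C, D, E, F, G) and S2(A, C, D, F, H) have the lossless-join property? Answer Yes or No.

No

Common attributes: {C, D, F}; their closure is {C, D, F}.
S1 ⊄ {C, D, F} and S2 ⊄ {C, D, F}, so the split is lossy.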